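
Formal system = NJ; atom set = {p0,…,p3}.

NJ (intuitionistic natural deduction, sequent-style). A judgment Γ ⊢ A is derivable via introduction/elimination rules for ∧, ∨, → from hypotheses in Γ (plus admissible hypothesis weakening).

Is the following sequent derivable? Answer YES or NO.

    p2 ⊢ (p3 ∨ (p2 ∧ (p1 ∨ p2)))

Derivation (root first):
[∨I₂] p2 ⊢ (p3 ∨ (p2 ∧ (p1 ∨ p2)))
  [∧I] p2 ⊢ (p2 ∧ (p1 ∨ p2))
    [Ax] p2 ⊢ p2
    [∨I₂] p2 ⊢ (p1 ∨ p2)
      [Ax] p2 ⊢ p2

Result: YES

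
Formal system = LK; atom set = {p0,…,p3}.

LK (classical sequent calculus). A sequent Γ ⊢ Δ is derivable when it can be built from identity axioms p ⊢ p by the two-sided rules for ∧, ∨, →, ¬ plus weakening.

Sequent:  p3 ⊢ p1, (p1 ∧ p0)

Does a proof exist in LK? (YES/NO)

Truth-table refutation:
  v=0000: Γ:[p3=F] Δ:[p1=F, (p1 ∧ p0)=F] refutes=False
  v=0001: Γ:[p3=T] Δ:[p1=F, (p1 ∧ p0)=F] refutes=True  ← countermodel

Result: NO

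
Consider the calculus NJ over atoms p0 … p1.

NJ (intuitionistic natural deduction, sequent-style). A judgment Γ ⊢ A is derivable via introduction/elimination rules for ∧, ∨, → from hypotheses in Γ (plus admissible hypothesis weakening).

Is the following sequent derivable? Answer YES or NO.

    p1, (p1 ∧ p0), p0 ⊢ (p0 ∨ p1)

Derivation trace:
[→E] p1, (p1 ∧ p0), p0 ⊢ (p0 ∨ p1)
  [Wk] p1 ⊢ (p0 → (p0 ∨ p1))
    [→I]  ⊢ (p0 → (p0 ∨ p1))
      [∨I₁] p0 ⊢ (p0 ∨ p1)
        [Ax] p0 ⊢ p0
  [Wk] p0, (p1 ∧ p0) ⊢ p0
    [Ax] p0 ⊢ p0

Result: YES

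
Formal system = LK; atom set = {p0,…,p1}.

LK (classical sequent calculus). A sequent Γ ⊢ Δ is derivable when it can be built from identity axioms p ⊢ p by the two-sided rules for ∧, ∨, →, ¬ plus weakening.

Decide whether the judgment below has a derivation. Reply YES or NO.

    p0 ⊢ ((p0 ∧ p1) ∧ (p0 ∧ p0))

Enumerate valuations to refute Γ ⊢ Δ:
  v=00: Γ:[p0=F] Δ:[((p0 ∧ p1) ∧ (p0 ∧ p0))=F] refutes=False
  v=01: Γ:[p0=F] Δ:[((p0 ∧ p1) ∧ (p0 ∧ p0))=F] refutes=False
  v=10: Γ:[p0=T] Δ:[((p0 ∧ p1) ∧ (p0 ∧ p0))=F] refutes=True  ← countermodel

Result: NO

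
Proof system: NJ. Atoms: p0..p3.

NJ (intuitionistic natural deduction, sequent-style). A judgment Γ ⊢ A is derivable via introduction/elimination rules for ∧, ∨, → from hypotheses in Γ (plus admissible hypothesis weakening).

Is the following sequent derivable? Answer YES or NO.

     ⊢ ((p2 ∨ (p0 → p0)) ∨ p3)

Proof tree:
[∨I₁]  ⊢ ((p2 ∨ (p0 → p0)) ∨ p3)
  [∨I₂]  ⊢ (p2 ∨ (p0 → p0))
    [→I]  ⊢ (p0 → p0)
      [Ax] p0 ⊢ p0

Result: YES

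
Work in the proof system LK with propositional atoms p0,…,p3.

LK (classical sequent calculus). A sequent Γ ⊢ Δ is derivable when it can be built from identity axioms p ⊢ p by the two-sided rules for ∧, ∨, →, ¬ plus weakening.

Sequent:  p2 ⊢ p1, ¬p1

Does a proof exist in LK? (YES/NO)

Proof tree:
[WL] p2 ⊢ p1, ¬p1
  [¬R]  ⊢ p1, ¬p1
    [Ax] p1 ⊢ p1

Result: YES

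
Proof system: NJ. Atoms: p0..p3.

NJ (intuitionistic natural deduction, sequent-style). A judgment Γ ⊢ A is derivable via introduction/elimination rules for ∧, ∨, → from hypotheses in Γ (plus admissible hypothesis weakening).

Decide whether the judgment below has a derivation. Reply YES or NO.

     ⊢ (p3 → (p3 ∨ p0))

Proof tree:
[→I]  ⊢ (p3 → (p3 ∨ p0))
  [∨I₁] p3 ⊢ (p3 ∨ p0)
    [Ax] p3 ⊢ p3

Result: YES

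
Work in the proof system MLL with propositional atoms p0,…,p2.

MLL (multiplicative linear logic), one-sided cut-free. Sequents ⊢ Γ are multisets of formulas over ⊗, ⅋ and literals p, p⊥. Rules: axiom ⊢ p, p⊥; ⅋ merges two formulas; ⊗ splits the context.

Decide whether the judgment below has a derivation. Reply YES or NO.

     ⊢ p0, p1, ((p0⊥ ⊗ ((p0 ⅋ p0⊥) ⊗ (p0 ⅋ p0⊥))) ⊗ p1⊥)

Proof tree:
[⊗]  ⊢ p0, p1, ((p0⊥ ⊗ ((p0 ⅋ p0⊥) ⊗ (p0 ⅋ p0⊥))) ⊗ p1⊥)
  [⊗]  ⊢ p0, (p0⊥ ⊗ ((p0 ⅋ p0⊥) ⊗ (p0 ⅋ p0⊥)))
    [Ax]  ⊢ p0, p0⊥
    [⊗]  ⊢ ((p0 ⅋ p0⊥) ⊗ (p0 ⅋ p0⊥))
      [⅋]  ⊢ (p0 ⅋ p0⊥)
        [Ax]  ⊢ p0, p0⊥
      [⅋]  ⊢ (p0 ⅋ p0⊥)
        [Ax]  ⊢ p0, p0⊥
  [Ax]  ⊢ p1, p1⊥

Result: YES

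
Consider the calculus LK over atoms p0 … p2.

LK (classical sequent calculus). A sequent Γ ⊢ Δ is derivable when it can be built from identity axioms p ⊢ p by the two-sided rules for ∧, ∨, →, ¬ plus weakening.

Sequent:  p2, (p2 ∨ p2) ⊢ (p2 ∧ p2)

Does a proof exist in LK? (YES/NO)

Derivation (root first):
[∧R] p2, (p2 ∨ p2) ⊢ (p2 ∧ p2)
  [∨L] (p2 ∨ p2) ⊢ p2
    [Ax] p2 ⊢ p2
    [Ax] p2 ⊢ p2
  [Ax] p2 ⊢ p2

Result: YES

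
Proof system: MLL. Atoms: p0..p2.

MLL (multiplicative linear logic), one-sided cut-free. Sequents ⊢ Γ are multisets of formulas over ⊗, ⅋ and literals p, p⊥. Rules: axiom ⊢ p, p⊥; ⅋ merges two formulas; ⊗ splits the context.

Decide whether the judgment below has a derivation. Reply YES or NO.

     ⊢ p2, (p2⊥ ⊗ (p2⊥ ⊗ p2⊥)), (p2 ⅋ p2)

Derivation trace:
[⅋]  ⊢ p2, (p2⊥ ⊗ (p2⊥ ⊗ p2⊥)), (p2 ⅋ p2)
  [⊗]  ⊢ p2, p2, p2, (p2⊥ ⊗ (p2⊥ ⊗ p2⊥))
    [Ax]  ⊢ p2, p2⊥
    [⊗]  ⊢ p2, p2, (p2⊥ ⊗ p2⊥)
      [Ax]  ⊢ p2, p2⊥
      [Ax]  ⊢ p2, p2⊥

Result: YES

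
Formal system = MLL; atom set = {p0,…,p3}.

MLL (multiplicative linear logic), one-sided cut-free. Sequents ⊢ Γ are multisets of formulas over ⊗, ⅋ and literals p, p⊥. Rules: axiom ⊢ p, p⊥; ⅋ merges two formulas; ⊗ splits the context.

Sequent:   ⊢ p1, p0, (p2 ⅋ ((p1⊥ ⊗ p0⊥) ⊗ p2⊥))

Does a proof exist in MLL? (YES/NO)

Derivation trace:
[⅋]  ⊢ p1, p0, (p2 ⅋ ((p1⊥ ⊗ p0⊥) ⊗ p2⊥))
  [⊗]  ⊢ p1, p0, p2, ((p1⊥ ⊗ p0⊥) ⊗ p2⊥)
    [⊗]  ⊢ p1, p0, (p1⊥ ⊗ p0⊥)
      [Ax]  ⊢ p1, p1⊥
      [Ax]  ⊢ p0, p0⊥
    [Ax]  ⊢ p2, p2⊥

Result: YES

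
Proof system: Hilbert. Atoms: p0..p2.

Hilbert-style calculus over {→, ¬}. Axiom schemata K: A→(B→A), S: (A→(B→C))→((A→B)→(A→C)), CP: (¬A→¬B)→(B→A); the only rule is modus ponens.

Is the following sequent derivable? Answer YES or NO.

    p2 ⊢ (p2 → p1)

Enumerate valuations to refute Γ ⊢ Δ:
  v=000: Γ:[p2=F] Δ:[(p2 → p1)=T] refutes=False
  v=001: Γ:[p2=T] Δ:[(p2 → p1)=F] refutes=True  ← countermodel

Result: NO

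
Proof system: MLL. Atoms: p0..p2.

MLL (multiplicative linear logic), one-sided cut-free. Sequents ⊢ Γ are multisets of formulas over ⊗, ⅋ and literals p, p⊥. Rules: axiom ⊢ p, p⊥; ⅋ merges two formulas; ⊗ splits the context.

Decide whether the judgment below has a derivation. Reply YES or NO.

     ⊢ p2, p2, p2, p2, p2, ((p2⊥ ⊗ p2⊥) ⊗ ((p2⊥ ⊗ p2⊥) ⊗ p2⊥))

Derivation (root first):
[⊗]  ⊢ p2, p2, p2, p2, p2, ((p2⊥ ⊗ p2⊥) ⊗ ((p2⊥ ⊗ p2⊥) ⊗ p2⊥))
  [⊗]  ⊢ p2, p2, (p2⊥ ⊗ p2⊥)
    [Ax]  ⊢ p2, p2⊥
    [Ax]  ⊢ p2, p2⊥
  [⊗]  ⊢ p2, p2, p2, ((p2⊥ ⊗ p2⊥) ⊗ p2⊥)
    [⊗]  ⊢ p2, p2, (p2⊥ ⊗ p2⊥)
      [Ax]  ⊢ p2, p2⊥
      [Ax]  ⊢ p2, p2⊥
    [Ax]  ⊢ p2, p2⊥

Result: YES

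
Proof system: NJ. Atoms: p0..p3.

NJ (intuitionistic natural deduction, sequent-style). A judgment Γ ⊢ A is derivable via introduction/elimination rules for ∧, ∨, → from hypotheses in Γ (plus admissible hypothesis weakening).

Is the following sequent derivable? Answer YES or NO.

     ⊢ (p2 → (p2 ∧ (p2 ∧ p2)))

Derivation trace:
[→I]  ⊢ (p2 → (p2 ∧ (p2 ∧ p2)))
  [∧I] p2 ⊢ (p2 ∧ (p2 ∧ p2))
    [Ax] p2 ⊢ p2
    [∧I] p2 ⊢ (p2 ∧ p2)
      [Ax] p2 ⊢ p2
      [Ax] p2 ⊢ p2

Result: YES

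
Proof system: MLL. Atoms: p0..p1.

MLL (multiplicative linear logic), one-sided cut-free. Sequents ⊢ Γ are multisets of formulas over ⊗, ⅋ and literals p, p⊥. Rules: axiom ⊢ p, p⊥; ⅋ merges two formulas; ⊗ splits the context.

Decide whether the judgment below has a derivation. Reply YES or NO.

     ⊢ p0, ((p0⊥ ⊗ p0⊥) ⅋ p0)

Proof tree:
[⅋]  ⊢ p0, ((p0⊥ ⊗ p0⊥) ⅋ p0)
  [⊗]  ⊢ p0, p0, (p0⊥ ⊗ p0⊥)
    [Ax]  ⊢ p0, p0⊥
    [Ax]  ⊢ p0, p0⊥

Result: YES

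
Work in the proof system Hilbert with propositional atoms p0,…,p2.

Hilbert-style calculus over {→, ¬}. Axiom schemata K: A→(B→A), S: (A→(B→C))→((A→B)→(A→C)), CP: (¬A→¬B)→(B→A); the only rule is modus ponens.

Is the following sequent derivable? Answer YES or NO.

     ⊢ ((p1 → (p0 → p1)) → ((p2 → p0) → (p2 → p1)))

Truth-table refutation:
  v=000: Γ:[] Δ:[((p1 → (p0 → p1)) → ((p2 → p0) → (p2 → p1)))=T] refutes=False
  v=001: Γ:[] Δ:[((p1 → (p0 → p1)) → ((p2 → p0) → (p2 → p1)))=T] refutes=False
  v=010: Γ:[] Δ:[((p1 → (p0 → p1)) → ((p2 → p0) → (p2 → p1)))=T] refutes=False
  v=011: Γ:[] Δ:[((p1 → (p0 → p1)) → ((p2 → p0) → (p2 → p1)))=T] refutes=False
  v=100: Γ:[] Δ:[((p1 → (p0 → p1)) → ((p2 → p0) → (p2 → p1)))=T] refutes=False
  v=101: Γ:[] Δ:[((p1 → (p0 → p1)) → ((p2 → p0) → (p2 → p1)))=F] refutes=True  ← countermodel

Result: NO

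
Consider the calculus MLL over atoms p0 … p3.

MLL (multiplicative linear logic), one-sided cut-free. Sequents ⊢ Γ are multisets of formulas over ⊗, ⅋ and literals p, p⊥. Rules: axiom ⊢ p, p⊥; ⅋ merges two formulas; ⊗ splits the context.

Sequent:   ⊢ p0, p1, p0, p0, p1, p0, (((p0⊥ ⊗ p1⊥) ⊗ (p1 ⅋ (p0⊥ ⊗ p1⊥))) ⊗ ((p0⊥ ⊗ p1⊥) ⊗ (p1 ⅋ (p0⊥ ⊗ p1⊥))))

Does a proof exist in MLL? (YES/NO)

Derivation trace:
[⊗]  ⊢ p0, p1, p0, p0, p1, p0, (((p0⊥ ⊗ p1⊥) ⊗ (p1 ⅋ (p0⊥ ⊗ p1⊥))) ⊗ ((p0⊥ ⊗ p1⊥) ⊗ (p1 ⅋ (p0⊥ ⊗ p1⊥))))
  [⊗]  ⊢ p0, p1, p0, ((p0⊥ ⊗ p1⊥) ⊗ (p1 ⅋ (p0⊥ ⊗ p1⊥)))
    [⊗]  ⊢ p0, p1, (p0⊥ ⊗ p1⊥)
      [Ax]  ⊢ p0, p0⊥
      [Ax]  ⊢ p1, p1⊥
    [⅋]  ⊢ p0, (p1 ⅋ (p0⊥ ⊗ p1⊥))
      [⊗]  ⊢ p0, p1, (p0⊥ ⊗ p1⊥)
        [Ax]  ⊢ p0, p0⊥
        [Ax]  ⊢ p1, p1⊥
  [⊗]  ⊢ p0, p1, p0, ((p0⊥ ⊗ p1⊥) ⊗ (p1 ⅋ (p0⊥ ⊗ p1⊥)))
    [⊗]  ⊢ p0, p1, (p0⊥ ⊗ p1⊥)
      [Ax]  ⊢ p0, p0⊥
      [Ax]  ⊢ p1, p1⊥
    [⅋]  ⊢ p0, (p1 ⅋ (p0⊥ ⊗ p1⊥))
      [⊗]  ⊢ p0, p1, (p0⊥ ⊗ p1⊥)
        [Ax]  ⊢ p0, p0⊥
        [Ax]  ⊢ p1, p1⊥

Result: YES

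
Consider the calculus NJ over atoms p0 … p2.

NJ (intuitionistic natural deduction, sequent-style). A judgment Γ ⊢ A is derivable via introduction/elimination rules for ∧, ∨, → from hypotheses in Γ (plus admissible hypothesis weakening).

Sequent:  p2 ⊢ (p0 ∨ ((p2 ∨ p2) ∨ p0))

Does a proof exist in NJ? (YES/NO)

Derivation (root first):
[∨I₂] p2 ⊢ (p0 ∨ ((p2 ∨ p2) ∨ p0))
  [∨I₁] p2 ⊢ ((p2 ∨ p2) ∨ p0)
    [∨I₂] p2 ⊢ (p2 ∨ p2)
      [Ax] p2 ⊢ p2

Result: YES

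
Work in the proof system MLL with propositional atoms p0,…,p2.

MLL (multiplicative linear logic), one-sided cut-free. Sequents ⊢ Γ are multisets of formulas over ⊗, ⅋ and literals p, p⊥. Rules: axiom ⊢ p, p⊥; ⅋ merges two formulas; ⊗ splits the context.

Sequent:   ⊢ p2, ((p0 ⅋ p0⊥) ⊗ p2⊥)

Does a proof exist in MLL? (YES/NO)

Derivation (root first):
[⊗]  ⊢ p2, ((p0 ⅋ p0⊥) ⊗ p2⊥)
  [⅋]  ⊢ (p0 ⅋ p0⊥)
    [Ax]  ⊢ p0, p0⊥
  [Ax]  ⊢ p2, p2⊥

Result: YES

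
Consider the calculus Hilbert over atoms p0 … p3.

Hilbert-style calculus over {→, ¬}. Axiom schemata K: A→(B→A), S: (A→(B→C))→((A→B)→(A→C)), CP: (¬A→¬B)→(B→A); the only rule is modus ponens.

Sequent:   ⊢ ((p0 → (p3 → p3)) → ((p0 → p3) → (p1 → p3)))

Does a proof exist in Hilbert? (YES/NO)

Truth-table refutation:
  v=0000: Γ:[] Δ:[((p0 → (p3 → p3)) → ((p0 → p3) → (p1 → p3)))=T] refutes=False
  v=0001: Γ:[] Δ:[((p0 → (p3 → p3)) → ((p0 → p3) → (p1 → p3)))=T] refutes=False
  v=0010: Γ:[] Δ:[((p0 → (p3 → p3)) → ((p0 → p3) → (p1 → p3)))=T] refutes=False
  v=0011: Γ:[] Δ:[((p0 → (p3 → p3)) → ((p0 → p3) → (p1 → p3)))=T] refutes=False
  v=0100: Γ:[] Δ:[((p0 → (p3 → p3)) → ((p0 → p3) → (p1 → p3)))=F] refutes=True  ← countermodel

Result: NO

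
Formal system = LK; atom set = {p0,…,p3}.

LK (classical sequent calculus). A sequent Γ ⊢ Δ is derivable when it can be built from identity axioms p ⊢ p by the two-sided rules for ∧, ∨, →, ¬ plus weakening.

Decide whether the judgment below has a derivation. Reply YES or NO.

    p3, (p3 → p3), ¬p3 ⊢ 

Derivation (root first):
[¬L] p3, (p3 → p3), ¬p3 ⊢ 
  [→L] p3, (p3 → p3) ⊢ p3
    [Ax] p3 ⊢ p3
    [Ax] p3 ⊢ p3

Result: YES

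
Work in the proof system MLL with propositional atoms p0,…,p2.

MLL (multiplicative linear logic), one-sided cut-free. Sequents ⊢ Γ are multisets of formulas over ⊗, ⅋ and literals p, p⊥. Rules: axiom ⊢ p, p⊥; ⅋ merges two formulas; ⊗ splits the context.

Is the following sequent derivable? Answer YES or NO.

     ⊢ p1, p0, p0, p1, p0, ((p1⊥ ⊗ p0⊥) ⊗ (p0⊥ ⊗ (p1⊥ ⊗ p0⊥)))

Derivation trace:
[⊗]  ⊢ p1, p0, p0, p1, p0, ((p1⊥ ⊗ p0⊥) ⊗ (p0⊥ ⊗ (p1⊥ ⊗ p0⊥)))
  [⊗]  ⊢ p1, p0, (p1⊥ ⊗ p0⊥)
    [Ax]  ⊢ p1, p1⊥
    [Ax]  ⊢ p0, p0⊥
  [⊗]  ⊢ p0, p1, p0, (p0⊥ ⊗ (p1⊥ ⊗ p0⊥))
    [Ax]  ⊢ p0, p0⊥
    [⊗]  ⊢ p1, p0, (p1⊥ ⊗ p0⊥)
      [Ax]  ⊢ p1, p1⊥
      [Ax]  ⊢ p0, p0⊥

Result: YES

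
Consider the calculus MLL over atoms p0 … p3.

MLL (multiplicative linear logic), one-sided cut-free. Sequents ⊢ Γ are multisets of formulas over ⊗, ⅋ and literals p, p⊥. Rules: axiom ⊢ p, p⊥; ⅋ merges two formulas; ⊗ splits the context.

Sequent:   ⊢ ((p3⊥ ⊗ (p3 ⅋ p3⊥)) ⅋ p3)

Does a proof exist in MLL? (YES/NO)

Proof tree:
[⅋]  ⊢ ((p3⊥ ⊗ (p3 ⅋ p3⊥)) ⅋ p3)
  [⊗]  ⊢ p3, (p3⊥ ⊗ (p3 ⅋ p3⊥))
    [Ax]  ⊢ p3, p3⊥
    [⅋]  ⊢ (p3 ⅋ p3⊥)
      [Ax]  ⊢ p3, p3⊥

Result: YES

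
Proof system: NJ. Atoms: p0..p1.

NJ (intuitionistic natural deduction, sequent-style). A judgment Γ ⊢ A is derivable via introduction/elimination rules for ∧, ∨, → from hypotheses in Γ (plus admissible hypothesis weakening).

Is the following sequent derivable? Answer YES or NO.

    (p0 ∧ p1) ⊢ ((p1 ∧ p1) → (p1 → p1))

Derivation (root first):
[Wk] (p0 ∧ p1) ⊢ ((p1 ∧ p1) → (p1 → p1))
  [→I]  ⊢ ((p1 ∧ p1) → (p1 → p1))
    [Wk] (p1 ∧ p1) ⊢ (p1 → p1)
      [→I]  ⊢ (p1 → p1)
        [Ax] p1 ⊢ p1

Result: YES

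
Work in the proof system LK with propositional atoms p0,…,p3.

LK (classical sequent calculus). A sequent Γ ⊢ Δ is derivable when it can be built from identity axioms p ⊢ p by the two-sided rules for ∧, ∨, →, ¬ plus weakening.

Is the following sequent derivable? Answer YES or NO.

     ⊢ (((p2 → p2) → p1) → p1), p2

Derivation (root first):
[WR]  ⊢ (((p2 → p2) → p1) → p1), p2
  [→R]  ⊢ (((p2 → p2) → p1) → p1)
    [→L] ((p2 → p2) → p1) ⊢ p1
      [→R]  ⊢ (p2 → p2)
        [Ax] p2 ⊢ p2
      [Ax] p1 ⊢ p1

Result: YES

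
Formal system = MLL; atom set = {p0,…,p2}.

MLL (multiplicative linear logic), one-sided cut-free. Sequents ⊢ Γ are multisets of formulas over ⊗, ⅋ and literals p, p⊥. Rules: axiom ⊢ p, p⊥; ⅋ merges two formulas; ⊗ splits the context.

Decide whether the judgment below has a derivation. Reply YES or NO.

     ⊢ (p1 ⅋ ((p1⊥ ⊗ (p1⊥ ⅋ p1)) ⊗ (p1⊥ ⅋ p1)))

Proof tree:
[⅋]  ⊢ (p1 ⅋ ((p1⊥ ⊗ (p1⊥ ⅋ p1)) ⊗ (p1⊥ ⅋ p1)))
  [⊗]  ⊢ p1, ((p1⊥ ⊗ (p1⊥ ⅋ p1)) ⊗ (p1⊥ ⅋ p1))
    [⊗]  ⊢ p1, (p1⊥ ⊗ (p1⊥ ⅋ p1))
      [Ax]  ⊢ p1, p1⊥
      [⅋]  ⊢ (p1⊥ ⅋ p1)
        [Ax]  ⊢ p1, p1⊥
    [⅋]  ⊢ (p1⊥ ⅋ p1)
      [Ax]  ⊢ p1, p1⊥

Result: YES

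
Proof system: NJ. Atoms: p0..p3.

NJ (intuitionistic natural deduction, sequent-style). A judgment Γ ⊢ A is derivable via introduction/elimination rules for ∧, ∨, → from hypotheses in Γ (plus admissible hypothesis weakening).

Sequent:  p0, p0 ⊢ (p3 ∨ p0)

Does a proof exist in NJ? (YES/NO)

Derivation (root first):
[∨I₂] p0, p0 ⊢ (p3 ∨ p0)
  [Wk] p0, p0 ⊢ p0
    [Ax] p0 ⊢ p0

Result: YES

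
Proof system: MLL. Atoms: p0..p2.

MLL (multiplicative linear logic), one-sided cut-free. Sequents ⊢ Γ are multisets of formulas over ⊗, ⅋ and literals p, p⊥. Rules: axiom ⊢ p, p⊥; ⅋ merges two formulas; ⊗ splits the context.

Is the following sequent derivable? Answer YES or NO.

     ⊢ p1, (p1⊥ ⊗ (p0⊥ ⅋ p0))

Derivation (root first):
[⊗]  ⊢ p1, (p1⊥ ⊗ (p0⊥ ⅋ p0))
  [Ax]  ⊢ p1, p1⊥
  [⅋]  ⊢ (p0⊥ ⅋ p0)
    [Ax]  ⊢ p0, p0⊥

Result: YES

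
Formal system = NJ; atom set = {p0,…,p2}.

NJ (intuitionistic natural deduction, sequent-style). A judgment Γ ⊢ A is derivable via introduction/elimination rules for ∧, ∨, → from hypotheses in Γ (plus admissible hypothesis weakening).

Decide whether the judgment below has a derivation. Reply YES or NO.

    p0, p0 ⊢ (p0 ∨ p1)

Derivation trace:
[∨I₁] p0, p0 ⊢ (p0 ∨ p1)
  [Wk] p0, p0 ⊢ p0
    [Ax] p0 ⊢ p0

Result: YES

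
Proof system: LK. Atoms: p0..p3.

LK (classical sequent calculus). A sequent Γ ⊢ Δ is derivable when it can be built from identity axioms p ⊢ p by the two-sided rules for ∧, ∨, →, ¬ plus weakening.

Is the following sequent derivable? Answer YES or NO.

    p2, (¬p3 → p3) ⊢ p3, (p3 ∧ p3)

Proof tree:
[→L] p2, (¬p3 → p3) ⊢ p3, (p3 ∧ p3)
  [¬R]  ⊢ p3, ¬p3
    [Ax] p3 ⊢ p3
  [∧R] p2, p3 ⊢ (p3 ∧ p3)
    [Ax] p3 ⊢ p3
    [WL] p3, p2 ⊢ p3
      [Ax] p3 ⊢ p3

Result: YES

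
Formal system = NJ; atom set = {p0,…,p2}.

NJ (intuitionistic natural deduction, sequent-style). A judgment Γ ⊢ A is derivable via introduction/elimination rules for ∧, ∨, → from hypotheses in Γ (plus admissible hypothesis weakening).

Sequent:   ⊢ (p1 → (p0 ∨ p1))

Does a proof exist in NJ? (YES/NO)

Derivation trace:
[→I]  ⊢ (p1 → (p0 ∨ p1))
  [∨I₂] p1 ⊢ (p0 ∨ p1)
    [Ax] p1 ⊢ p1

Result: YES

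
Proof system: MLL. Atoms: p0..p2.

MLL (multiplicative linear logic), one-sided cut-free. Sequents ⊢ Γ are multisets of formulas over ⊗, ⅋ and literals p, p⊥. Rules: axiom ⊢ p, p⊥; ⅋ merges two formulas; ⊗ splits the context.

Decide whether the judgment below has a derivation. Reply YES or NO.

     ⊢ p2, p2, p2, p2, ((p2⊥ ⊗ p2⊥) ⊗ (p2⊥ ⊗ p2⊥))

Derivation trace:
[⊗]  ⊢ p2, p2, p2, p2, ((p2⊥ ⊗ p2⊥) ⊗ (p2⊥ ⊗ p2⊥))
  [⊗]  ⊢ p2, p2, (p2⊥ ⊗ p2⊥)
    [Ax]  ⊢ p2, p2⊥
    [Ax]  ⊢ p2, p2⊥
  [⊗]  ⊢ p2, p2, (p2⊥ ⊗ p2⊥)
    [Ax]  ⊢ p2, p2⊥
    [Ax]  ⊢ p2, p2⊥

Result: YES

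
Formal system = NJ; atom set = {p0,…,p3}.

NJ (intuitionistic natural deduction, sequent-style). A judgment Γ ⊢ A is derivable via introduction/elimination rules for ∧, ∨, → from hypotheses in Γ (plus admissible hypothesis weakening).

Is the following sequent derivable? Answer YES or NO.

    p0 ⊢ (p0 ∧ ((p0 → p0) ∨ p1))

Derivation (root first):
[∧I] p0 ⊢ (p0 ∧ ((p0 → p0) ∨ p1))
  [Ax] p0 ⊢ p0
  [∨I₁]  ⊢ ((p0 → p0) ∨ p1)
    [→I]  ⊢ (p0 → p0)
      [Ax] p0 ⊢ p0

Result: YES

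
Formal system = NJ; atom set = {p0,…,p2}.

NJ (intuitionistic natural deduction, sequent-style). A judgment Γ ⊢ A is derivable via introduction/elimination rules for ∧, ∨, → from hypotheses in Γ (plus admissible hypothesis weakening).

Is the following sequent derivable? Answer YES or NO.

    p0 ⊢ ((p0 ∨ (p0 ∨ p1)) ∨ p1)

Derivation trace:
[∨I₁] p0 ⊢ ((p0 ∨ (p0 ∨ p1)) ∨ p1)
  [∨I₂] p0 ⊢ (p0 ∨ (p0 ∨ p1))
    [∨I₁] p0 ⊢ (p0 ∨ p1)
      [Ax] p0 ⊢ p0

Result: YES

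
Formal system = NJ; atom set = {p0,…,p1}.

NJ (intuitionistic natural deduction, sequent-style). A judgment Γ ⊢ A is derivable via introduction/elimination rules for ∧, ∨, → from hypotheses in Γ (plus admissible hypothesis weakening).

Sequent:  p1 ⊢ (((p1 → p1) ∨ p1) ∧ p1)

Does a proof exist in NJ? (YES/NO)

Derivation (root first):
[∧I] p1 ⊢ (((p1 → p1) ∨ p1) ∧ p1)
  [∨I₁]  ⊢ ((p1 → p1) ∨ p1)
    [→I]  ⊢ (p1 → p1)
      [Ax] p1 ⊢ p1
  [Ax] p1 ⊢ p1

Result: YES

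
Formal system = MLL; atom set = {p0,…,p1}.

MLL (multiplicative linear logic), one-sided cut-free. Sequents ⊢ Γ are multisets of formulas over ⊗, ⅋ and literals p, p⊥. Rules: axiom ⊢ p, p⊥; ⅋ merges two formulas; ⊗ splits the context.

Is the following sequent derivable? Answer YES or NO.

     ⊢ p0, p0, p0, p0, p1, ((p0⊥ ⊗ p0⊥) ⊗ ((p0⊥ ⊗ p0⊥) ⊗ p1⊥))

Derivation trace:
[⊗]  ⊢ p0, p0, p0, p0, p1, ((p0⊥ ⊗ p0⊥) ⊗ ((p0⊥ ⊗ p0⊥) ⊗ p1⊥))
  [⊗]  ⊢ p0, p0, (p0⊥ ⊗ p0⊥)
    [Ax]  ⊢ p0, p0⊥
    [Ax]  ⊢ p0, p0⊥
  [⊗]  ⊢ p0, p0, p1, ((p0⊥ ⊗ p0⊥) ⊗ p1⊥)
    [⊗]  ⊢ p0, p0, (p0⊥ ⊗ p0⊥)
      [Ax]  ⊢ p0, p0⊥
      [Ax]  ⊢ p0, p0⊥
    [Ax]  ⊢ p1, p1⊥

Result: YES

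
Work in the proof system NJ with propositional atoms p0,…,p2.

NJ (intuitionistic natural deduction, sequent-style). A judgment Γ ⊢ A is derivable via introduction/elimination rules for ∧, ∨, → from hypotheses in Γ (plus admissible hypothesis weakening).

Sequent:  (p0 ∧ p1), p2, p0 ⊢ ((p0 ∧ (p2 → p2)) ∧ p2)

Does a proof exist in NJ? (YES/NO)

Proof tree:
[∧I] (p0 ∧ p1), p2, p0 ⊢ ((p0 ∧ (p2 → p2)) ∧ p2)
  [Wk] p0, (p0 ∧ p1) ⊢ (p0 ∧ (p2 → p2))
    [∧I] p0 ⊢ (p0 ∧ (p2 → p2))
      [Ax] p0 ⊢ p0
      [→I]  ⊢ (p2 → p2)
        [Ax] p2 ⊢ p2
  [Ax] p2 ⊢ p2

Result: YES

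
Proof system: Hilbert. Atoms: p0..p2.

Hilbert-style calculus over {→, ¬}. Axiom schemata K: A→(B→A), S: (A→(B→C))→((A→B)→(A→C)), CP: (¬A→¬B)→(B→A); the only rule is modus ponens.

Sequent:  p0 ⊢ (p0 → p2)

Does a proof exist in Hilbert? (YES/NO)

Enumerate valuations to refute Γ ⊢ Δ:
  v=000: Γ:[p0=F] Δ:[(p0 → p2)=T] refutes=False
  v=001: Γ:[p0=F] Δ:[(p0 → p2)=T] refutes=False
  v=010: Γ:[p0=F] Δ:[(p0 → p2)=T] refutes=False
  v=011: Γ:[p0=F] Δ:[(p0 → p2)=T] refutes=False
  v=100: Γ:[p0=T] Δ:[(p0 → p2)=F] refutes=True  ← countermodel

Result: NO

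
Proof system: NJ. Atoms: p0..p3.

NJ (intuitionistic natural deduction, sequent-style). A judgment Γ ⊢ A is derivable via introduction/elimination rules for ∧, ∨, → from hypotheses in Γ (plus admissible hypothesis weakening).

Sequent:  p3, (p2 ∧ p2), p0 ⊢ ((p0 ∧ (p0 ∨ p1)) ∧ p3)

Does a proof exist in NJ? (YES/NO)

Derivation (root first):
[∧I] p3, (p2 ∧ p2), p0 ⊢ ((p0 ∧ (p0 ∨ p1)) ∧ p3)
  [∧I] (p2 ∧ p2), p3, p0 ⊢ (p0 ∧ (p0 ∨ p1))
    [Wk] p0, (p2 ∧ p2), p3 ⊢ p0
      [Wk] p0, (p2 ∧ p2) ⊢ p0
        [Ax] p0 ⊢ p0
    [∨I₁] p0, (p2 ∧ p2) ⊢ (p0 ∨ p1)
      [Wk] p0, (p2 ∧ p2) ⊢ p0
        [Ax] p0 ⊢ p0
  [Ax] p3 ⊢ p3

Result: YES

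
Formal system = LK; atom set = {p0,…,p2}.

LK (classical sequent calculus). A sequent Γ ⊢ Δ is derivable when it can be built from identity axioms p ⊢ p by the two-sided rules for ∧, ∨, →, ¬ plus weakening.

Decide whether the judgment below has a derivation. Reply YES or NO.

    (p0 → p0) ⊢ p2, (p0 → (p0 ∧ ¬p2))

Derivation trace:
[→R] (p0 → p0) ⊢ p2, (p0 → (p0 ∧ ¬p2))
  [∧R] (p0 → p0), p0 ⊢ p2, (p0 ∧ ¬p2)
    [→L] p0, (p0 → p0) ⊢ p0
      [Ax] p0 ⊢ p0
      [Ax] p0 ⊢ p0
    [¬R]  ⊢ p2, ¬p2
      [Ax] p2 ⊢ p2

Result: YES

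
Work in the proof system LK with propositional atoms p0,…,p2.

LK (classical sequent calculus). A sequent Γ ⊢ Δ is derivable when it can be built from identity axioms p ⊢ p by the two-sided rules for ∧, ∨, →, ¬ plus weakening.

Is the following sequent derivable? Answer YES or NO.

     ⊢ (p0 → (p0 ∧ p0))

Derivation (root first):
[→R]  ⊢ (p0 → (p0 ∧ p0))
  [∧R] p0 ⊢ (p0 ∧ p0)
    [Ax] p0 ⊢ p0
    [Ax] p0 ⊢ p0

Result: YES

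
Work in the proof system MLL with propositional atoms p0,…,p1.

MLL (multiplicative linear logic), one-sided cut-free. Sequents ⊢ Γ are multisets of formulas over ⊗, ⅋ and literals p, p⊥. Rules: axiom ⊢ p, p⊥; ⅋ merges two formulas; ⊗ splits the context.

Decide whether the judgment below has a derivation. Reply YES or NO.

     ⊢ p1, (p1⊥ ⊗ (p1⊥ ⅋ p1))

Derivation trace:
[⊗]  ⊢ p1, (p1⊥ ⊗ (p1⊥ ⅋ p1))
  [Ax]  ⊢ p1, p1⊥
  [⅋]  ⊢ (p1⊥ ⅋ p1)
    [Ax]  ⊢ p1, p1⊥

Result: YES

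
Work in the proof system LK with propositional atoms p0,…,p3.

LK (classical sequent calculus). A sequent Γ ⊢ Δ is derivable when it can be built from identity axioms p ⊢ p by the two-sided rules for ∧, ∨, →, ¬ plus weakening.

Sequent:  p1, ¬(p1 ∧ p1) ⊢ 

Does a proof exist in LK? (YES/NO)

Derivation trace:
[¬L] p1, ¬(p1 ∧ p1) ⊢ 
  [∧R] p1 ⊢ (p1 ∧ p1)
    [Ax] p1 ⊢ p1
    [Ax] p1 ⊢ p1

Result: YES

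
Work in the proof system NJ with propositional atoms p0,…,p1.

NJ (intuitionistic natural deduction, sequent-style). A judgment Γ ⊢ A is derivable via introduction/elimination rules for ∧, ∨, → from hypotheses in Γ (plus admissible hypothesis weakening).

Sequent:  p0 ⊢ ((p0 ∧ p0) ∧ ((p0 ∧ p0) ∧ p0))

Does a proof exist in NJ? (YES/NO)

Derivation (root first):
[∧I] p0 ⊢ ((p0 ∧ p0) ∧ ((p0 ∧ p0) ∧ p0))
  [∧I] p0 ⊢ (p0 ∧ p0)
    [Ax] p0 ⊢ p0
    [Ax] p0 ⊢ p0
  [∧I] p0 ⊢ ((p0 ∧ p0) ∧ p0)
    [∧I] p0 ⊢ (p0 ∧ p0)
      [Ax] p0 ⊢ p0
      [Ax] p0 ⊢ p0
    [Ax] p0 ⊢ p0

Result: YES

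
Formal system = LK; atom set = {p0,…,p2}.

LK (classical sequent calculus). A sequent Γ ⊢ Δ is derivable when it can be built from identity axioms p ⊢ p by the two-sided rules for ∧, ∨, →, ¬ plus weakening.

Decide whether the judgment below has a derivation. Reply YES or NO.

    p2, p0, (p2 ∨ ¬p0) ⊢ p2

Derivation trace:
[∨L] p2, p0, (p2 ∨ ¬p0) ⊢ p2
  [Ax] p2 ⊢ p2
  [¬L] p0, p2, ¬p0 ⊢ 
    [WL] p0, p2 ⊢ p0
      [Ax] p0 ⊢ p0

Result: YES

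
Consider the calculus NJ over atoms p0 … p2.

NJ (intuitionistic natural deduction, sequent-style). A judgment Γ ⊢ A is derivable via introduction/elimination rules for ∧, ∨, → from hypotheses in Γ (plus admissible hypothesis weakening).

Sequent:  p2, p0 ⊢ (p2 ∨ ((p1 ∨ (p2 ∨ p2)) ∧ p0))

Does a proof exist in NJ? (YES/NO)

Derivation trace:
[∨I₂] p2, p0 ⊢ (p2 ∨ ((p1 ∨ (p2 ∨ p2)) ∧ p0))
  [∧I] p2, p0 ⊢ ((p1 ∨ (p2 ∨ p2)) ∧ p0)
    [∨I₂] p2 ⊢ (p1 ∨ (p2 ∨ p2))
      [∨I₁] p2 ⊢ (p2 ∨ p2)
        [Ax] p2 ⊢ p2
    [Ax] p0 ⊢ p0

Result: YES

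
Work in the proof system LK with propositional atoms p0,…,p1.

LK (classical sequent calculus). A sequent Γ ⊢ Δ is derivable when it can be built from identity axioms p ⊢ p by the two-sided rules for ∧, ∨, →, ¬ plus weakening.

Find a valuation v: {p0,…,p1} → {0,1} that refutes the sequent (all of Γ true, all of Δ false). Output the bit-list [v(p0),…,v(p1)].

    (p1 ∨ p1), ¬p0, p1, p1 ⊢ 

Enumerate valuations to refute Γ ⊢ Δ:
  v=00: Γ:[(p1 ∨ p1)=F, ¬p0=T, p1=F, p1=F] Δ:[] refutes=False
  v=01: Γ:[(p1 ∨ p1)=T, ¬p0=T, p1=T, p1=T] Δ:[] refutes=True  ← countermodel

Result: [0, 1]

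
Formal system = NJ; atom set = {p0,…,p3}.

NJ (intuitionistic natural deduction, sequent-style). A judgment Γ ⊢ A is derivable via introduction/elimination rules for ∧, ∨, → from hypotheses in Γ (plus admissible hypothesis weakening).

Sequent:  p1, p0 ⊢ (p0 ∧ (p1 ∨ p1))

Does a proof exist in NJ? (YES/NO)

Proof tree:
[∧I] p1, p0 ⊢ (p0 ∧ (p1 ∨ p1))
  [Ax] p0 ⊢ p0
  [∨I₂] p1 ⊢ (p1 ∨ p1)
    [Ax] p1 ⊢ p1

Result: YES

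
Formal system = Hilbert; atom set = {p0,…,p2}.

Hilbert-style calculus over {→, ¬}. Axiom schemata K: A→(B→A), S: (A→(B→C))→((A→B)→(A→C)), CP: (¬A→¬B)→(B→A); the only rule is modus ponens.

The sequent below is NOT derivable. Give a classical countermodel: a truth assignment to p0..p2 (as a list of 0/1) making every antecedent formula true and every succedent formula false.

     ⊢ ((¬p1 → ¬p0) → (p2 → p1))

Truth-table refutation:
  v=000: Γ:[] Δ:[((¬p1 → ¬p0) → (p2 → p1))=T] refutes=False
  v=001: Γ:[] Δ:[((¬p1 → ¬p0) → (p2 → p1))=F] refutes=True  ← countermodel

Result: [0, 0, 1]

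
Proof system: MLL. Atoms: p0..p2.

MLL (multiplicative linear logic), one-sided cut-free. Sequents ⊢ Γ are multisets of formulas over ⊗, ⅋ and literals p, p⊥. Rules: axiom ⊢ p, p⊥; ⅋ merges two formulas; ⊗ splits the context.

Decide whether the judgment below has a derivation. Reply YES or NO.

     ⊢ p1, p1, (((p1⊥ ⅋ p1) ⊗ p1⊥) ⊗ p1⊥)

Derivation (root first):
[⊗]  ⊢ p1, p1, (((p1⊥ ⅋ p1) ⊗ p1⊥) ⊗ p1⊥)
  [⊗]  ⊢ p1, ((p1⊥ ⅋ p1) ⊗ p1⊥)
    [⅋]  ⊢ (p1⊥ ⅋ p1)
      [Ax]  ⊢ p1, p1⊥
    [Ax]  ⊢ p1, p1⊥
  [Ax]  ⊢ p1, p1⊥

Result: YES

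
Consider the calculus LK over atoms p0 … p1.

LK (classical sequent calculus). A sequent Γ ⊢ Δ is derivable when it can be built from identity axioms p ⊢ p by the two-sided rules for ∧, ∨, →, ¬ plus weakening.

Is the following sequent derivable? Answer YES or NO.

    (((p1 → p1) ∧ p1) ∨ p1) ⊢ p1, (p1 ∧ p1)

Proof tree:
[∨L] (((p1 → p1) ∧ p1) ∨ p1) ⊢ p1, (p1 ∧ p1)
  [∧L] ((p1 → p1) ∧ p1) ⊢ (p1 ∧ p1)
    [∧R] p1, (p1 → p1) ⊢ (p1 ∧ p1)
      [→L] p1, (p1 → p1) ⊢ p1
        [Ax] p1 ⊢ p1
        [Ax] p1 ⊢ p1
      [Ax] p1 ⊢ p1
  [Ax] p1 ⊢ p1

Result: YES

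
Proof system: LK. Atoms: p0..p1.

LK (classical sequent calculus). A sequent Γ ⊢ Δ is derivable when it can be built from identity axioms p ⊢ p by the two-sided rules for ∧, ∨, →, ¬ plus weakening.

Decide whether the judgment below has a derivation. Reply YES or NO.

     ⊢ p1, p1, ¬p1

Proof tree:
[¬R]  ⊢ p1, p1, ¬p1
  [WR] p1 ⊢ p1, p1
    [Ax] p1 ⊢ p1

Result: YES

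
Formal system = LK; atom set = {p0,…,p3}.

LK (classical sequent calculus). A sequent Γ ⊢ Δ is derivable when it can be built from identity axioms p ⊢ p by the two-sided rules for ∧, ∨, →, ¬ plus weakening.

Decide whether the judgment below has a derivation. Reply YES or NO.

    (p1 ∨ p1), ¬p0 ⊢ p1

Derivation trace:
[¬L] (p1 ∨ p1), ¬p0 ⊢ p1
  [WR] (p1 ∨ p1) ⊢ p1, p0
    [∨L] (p1 ∨ p1) ⊢ p1
      [Ax] p1 ⊢ p1
      [Ax] p1 ⊢ p1

Result: YES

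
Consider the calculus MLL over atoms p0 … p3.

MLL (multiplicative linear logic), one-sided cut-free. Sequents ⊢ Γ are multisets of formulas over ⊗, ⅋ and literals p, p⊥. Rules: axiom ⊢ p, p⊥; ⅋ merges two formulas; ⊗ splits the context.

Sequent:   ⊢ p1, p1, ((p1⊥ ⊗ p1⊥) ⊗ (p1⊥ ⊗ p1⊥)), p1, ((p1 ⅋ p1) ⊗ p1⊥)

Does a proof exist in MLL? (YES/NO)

Proof tree:
[⊗]  ⊢ p1, p1, ((p1⊥ ⊗ p1⊥) ⊗ (p1⊥ ⊗ p1⊥)), p1, ((p1 ⅋ p1) ⊗ p1⊥)
  [⅋]  ⊢ p1, p1, ((p1⊥ ⊗ p1⊥) ⊗ (p1⊥ ⊗ p1⊥)), (p1 ⅋ p1)
    [⊗]  ⊢ p1, p1, p1, p1, ((p1⊥ ⊗ p1⊥) ⊗ (p1⊥ ⊗ p1⊥))
      [⊗]  ⊢ p1, p1, (p1⊥ ⊗ p1⊥)
        [Ax]  ⊢ p1, p1⊥
        [Ax]  ⊢ p1, p1⊥
      [⊗]  ⊢ p1, p1, (p1⊥ ⊗ p1⊥)
        [Ax]  ⊢ p1, p1⊥
        [Ax]  ⊢ p1, p1⊥
  [Ax]  ⊢ p1, p1⊥

Result: YES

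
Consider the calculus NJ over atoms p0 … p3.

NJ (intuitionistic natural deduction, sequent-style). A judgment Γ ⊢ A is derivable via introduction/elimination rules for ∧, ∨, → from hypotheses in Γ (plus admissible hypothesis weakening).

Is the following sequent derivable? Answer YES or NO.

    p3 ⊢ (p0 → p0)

Derivation (root first):
[Wk] p3 ⊢ (p0 → p0)
  [→I]  ⊢ (p0 → p0)
    [Ax] p0 ⊢ p0

Result: YES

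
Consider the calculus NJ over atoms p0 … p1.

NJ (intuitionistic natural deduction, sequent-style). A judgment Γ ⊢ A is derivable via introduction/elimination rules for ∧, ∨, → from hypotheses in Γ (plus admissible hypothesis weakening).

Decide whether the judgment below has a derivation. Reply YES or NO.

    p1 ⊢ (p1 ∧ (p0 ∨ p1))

Proof tree:
[∧I] p1 ⊢ (p1 ∧ (p0 ∨ p1))
  [Ax] p1 ⊢ p1
  [∨I₂] p1 ⊢ (p0 ∨ p1)
    [Ax] p1 ⊢ p1

Result: YES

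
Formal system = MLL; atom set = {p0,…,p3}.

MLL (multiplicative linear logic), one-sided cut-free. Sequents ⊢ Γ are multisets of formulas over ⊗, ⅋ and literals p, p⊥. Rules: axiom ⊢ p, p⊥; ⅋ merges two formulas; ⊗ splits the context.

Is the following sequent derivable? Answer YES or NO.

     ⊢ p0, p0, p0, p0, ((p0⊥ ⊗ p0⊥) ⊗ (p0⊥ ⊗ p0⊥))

Derivation trace:
[⊗]  ⊢ p0, p0, p0, p0, ((p0⊥ ⊗ p0⊥) ⊗ (p0⊥ ⊗ p0⊥))
  [⊗]  ⊢ p0, p0, (p0⊥ ⊗ p0⊥)
    [Ax]  ⊢ p0, p0⊥
    [Ax]  ⊢ p0, p0⊥
  [⊗]  ⊢ p0, p0, (p0⊥ ⊗ p0⊥)
    [Ax]  ⊢ p0, p0⊥
    [Ax]  ⊢ p0, p0⊥

Result: YES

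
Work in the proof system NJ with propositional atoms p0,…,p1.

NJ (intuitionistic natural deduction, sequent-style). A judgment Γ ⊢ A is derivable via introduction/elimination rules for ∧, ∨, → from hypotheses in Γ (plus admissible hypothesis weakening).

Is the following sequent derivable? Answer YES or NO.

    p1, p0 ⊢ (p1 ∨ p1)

Proof tree:
[Wk] p1, p0 ⊢ (p1 ∨ p1)
  [∨I₁] p1 ⊢ (p1 ∨ p1)
    [Ax] p1 ⊢ p1

Result: YES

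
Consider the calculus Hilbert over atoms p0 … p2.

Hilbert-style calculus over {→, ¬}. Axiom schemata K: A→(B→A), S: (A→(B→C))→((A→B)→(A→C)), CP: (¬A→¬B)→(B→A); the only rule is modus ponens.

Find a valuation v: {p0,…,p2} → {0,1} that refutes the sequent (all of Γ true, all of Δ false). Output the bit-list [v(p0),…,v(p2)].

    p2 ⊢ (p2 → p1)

Enumerate valuations to refute Γ ⊢ Δ:
  v=000: Γ:[p2=F] Δ:[(p2 → p1)=T] refutes=False
  v=001: Γ:[p2=T] Δ:[(p2 → p1)=F] refutes=True  ← countermodel

Result: [0, 0, 1]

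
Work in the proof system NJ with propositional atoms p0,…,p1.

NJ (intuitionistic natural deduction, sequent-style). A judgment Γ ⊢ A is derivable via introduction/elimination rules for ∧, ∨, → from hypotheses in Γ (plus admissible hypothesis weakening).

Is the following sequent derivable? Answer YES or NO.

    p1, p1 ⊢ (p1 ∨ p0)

Proof tree:
[Wk] p1, p1 ⊢ (p1 ∨ p0)
  [∨I₁] p1 ⊢ (p1 ∨ p0)
    [Ax] p1 ⊢ p1

Result: YES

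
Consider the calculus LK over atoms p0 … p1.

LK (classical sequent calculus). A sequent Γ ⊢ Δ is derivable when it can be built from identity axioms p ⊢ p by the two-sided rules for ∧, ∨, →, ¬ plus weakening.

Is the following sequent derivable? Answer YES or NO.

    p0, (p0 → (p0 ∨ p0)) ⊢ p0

Derivation trace:
[→L] p0, (p0 → (p0 ∨ p0)) ⊢ p0
  [Ax] p0 ⊢ p0
  [∨L] p0, (p0 ∨ p0) ⊢ p0
    [WL] p0, p0 ⊢ p0
      [Ax] p0 ⊢ p0
    [WL] p0, p0 ⊢ p0
      [Ax] p0 ⊢ p0

Result: YES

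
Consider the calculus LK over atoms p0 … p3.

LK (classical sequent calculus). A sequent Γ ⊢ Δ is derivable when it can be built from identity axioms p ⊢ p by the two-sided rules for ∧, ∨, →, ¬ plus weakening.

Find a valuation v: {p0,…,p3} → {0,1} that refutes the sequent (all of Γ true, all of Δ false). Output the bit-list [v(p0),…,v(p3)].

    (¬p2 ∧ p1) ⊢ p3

Enumerate valuations to refute Γ ⊢ Δ:
  v=0000: Γ:[(¬p2 ∧ p1)=F] Δ:[p3=F] refutes=False
  v=0001: Γ:[(¬p2 ∧ p1)=F] Δ:[p3=T] refutes=False
  v=0010: Γ:[(¬p2 ∧ p1)=F] Δ:[p3=F] refutes=False
  v=0011: Γ:[(¬p2 ∧ p1)=F] Δ:[p3=T] refutes=False
  v=0100: Γ:[(¬p2 ∧ p1)=T] Δ:[p3=F] refutes=True  ← countermodel

Result: [0, 1, 0, 0]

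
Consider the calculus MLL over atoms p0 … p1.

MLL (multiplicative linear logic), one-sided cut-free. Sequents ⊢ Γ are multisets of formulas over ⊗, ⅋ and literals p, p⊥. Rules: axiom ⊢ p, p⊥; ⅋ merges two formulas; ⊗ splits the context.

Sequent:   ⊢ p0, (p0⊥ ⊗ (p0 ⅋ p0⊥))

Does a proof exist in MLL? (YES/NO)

Derivation trace:
[⊗]  ⊢ p0, (p0⊥ ⊗ (p0 ⅋ p0⊥))
  [Ax]  ⊢ p0, p0⊥
  [⅋]  ⊢ (p0 ⅋ p0⊥)
    [Ax]  ⊢ p0, p0⊥

Result: YES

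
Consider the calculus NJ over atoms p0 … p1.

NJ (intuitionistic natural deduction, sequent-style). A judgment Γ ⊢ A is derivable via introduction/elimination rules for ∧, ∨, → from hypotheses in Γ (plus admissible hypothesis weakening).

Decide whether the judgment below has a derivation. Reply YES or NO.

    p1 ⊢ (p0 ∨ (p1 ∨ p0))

Proof tree:
[∨I₂] p1 ⊢ (p0 ∨ (p1 ∨ p0))
  [∨I₁] p1 ⊢ (p1 ∨ p0)
    [Ax] p1 ⊢ p1

Result: YES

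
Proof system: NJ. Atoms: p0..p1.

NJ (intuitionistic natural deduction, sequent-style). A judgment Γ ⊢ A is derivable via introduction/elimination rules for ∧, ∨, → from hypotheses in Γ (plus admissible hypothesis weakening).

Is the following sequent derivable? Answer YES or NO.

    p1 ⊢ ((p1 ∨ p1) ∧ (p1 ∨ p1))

Derivation (root first):
[∧I] p1 ⊢ ((p1 ∨ p1) ∧ (p1 ∨ p1))
  [∨I₂] p1 ⊢ (p1 ∨ p1)
    [Ax] p1 ⊢ p1
  [∨I₂] p1 ⊢ (p1 ∨ p1)
    [Ax] p1 ⊢ p1

Result: YES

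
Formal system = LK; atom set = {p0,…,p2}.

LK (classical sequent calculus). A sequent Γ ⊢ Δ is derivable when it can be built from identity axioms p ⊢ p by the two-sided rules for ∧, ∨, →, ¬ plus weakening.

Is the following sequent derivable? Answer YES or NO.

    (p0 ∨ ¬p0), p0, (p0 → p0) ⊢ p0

Derivation (root first):
[→L] (p0 ∨ ¬p0), p0, (p0 → p0) ⊢ p0
  [∨L] p0, (p0 ∨ ¬p0) ⊢ p0
    [Ax] p0 ⊢ p0
    [¬L] p0, ¬p0 ⊢ 
      [Ax] p0 ⊢ p0
  [WR] p0 ⊢ p0, p0
    [Ax] p0 ⊢ p0

Result: YES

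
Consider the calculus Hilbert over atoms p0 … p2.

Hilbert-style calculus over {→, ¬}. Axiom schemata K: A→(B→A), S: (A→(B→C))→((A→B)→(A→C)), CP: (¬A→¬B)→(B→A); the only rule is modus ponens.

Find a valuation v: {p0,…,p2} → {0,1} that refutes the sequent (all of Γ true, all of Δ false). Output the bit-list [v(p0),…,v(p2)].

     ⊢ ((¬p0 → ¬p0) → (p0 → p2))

Enumerate valuations to refute Γ ⊢ Δ:
  v=000: Γ:[] Δ:[((¬p0 → ¬p0) → (p0 → p2))=T] refutes=False
  v=001: Γ:[] Δ:[((¬p0 → ¬p0) → (p0 → p2))=T] refutes=False
  v=010: Γ:[] Δ:[((¬p0 → ¬p0) → (p0 → p2))=T] refutes=False
  v=011: Γ:[] Δ:[((¬p0 → ¬p0) → (p0 → p2))=T] refutes=False
  v=100: Γ:[] Δ:[((¬p0 → ¬p0) → (p0 → p2))=F] refutes=True  ← countermodel

Result: [1, 0, 0]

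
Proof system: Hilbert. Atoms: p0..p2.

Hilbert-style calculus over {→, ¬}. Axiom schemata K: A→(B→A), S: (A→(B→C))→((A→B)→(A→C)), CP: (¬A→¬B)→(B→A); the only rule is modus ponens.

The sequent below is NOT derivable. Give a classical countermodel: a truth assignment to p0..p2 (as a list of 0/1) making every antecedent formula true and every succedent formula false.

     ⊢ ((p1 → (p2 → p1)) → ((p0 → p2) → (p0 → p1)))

Enumerate valuations to refute Γ ⊢ Δ:
  v=000: Γ:[] Δ:[((p1 → (p2 → p1)) → ((p0 → p2) → (p0 → p1)))=T] refutes=False
  v=001: Γ:[] Δ:[((p1 → (p2 → p1)) → ((p0 → p2) → (p0 → p1)))=T] refutes=False
  v=010: Γ:[] Δ:[((p1 → (p2 → p1)) → ((p0 → p2) → (p0 → p1)))=T] refutes=False
  v=011: Γ:[] Δ:[((p1 → (p2 → p1)) → ((p0 → p2) → (p0 → p1)))=T] refutes=False
  v=100: Γ:[] Δ:[((p1 → (p2 → p1)) → ((p0 → p2) → (p0 → p1)))=T] refutes=False
  v=101: Γ:[] Δ:[((p1 → (p2 → p1)) → ((p0 → p2) → (p0 → p1)))=F] refutes=True  ← countermodel

Result: [1, 0, 1]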